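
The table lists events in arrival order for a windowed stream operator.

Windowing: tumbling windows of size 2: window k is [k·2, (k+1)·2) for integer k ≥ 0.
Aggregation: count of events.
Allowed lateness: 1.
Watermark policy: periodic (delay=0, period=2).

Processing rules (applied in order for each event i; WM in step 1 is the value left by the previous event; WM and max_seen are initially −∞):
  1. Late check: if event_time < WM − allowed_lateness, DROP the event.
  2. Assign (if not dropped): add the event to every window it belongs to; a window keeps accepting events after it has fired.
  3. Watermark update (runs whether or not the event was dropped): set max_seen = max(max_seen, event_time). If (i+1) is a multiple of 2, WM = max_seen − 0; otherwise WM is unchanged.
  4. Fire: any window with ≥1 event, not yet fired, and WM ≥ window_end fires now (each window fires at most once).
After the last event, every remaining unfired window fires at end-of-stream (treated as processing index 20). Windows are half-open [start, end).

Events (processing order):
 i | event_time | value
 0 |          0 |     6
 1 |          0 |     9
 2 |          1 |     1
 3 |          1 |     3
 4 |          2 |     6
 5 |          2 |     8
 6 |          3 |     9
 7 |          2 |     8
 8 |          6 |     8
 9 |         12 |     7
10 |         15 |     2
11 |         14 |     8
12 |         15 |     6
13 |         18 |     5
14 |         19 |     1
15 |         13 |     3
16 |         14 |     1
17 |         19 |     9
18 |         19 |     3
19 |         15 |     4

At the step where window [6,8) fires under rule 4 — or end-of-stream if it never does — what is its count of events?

i=0 t=0 v=6: → [0,2); WM=−∞
i=1 t=0 v=9: → [0,2); WM=0
i=2 t=1 v=1: → [0,2); WM=0
i=3 t=1 v=3: → [0,2); WM=1
i=4 t=2 v=6: → [2,4); WM=1
i=5 t=2 v=8: → [2,4); WM=2; [0,2) fires=4
i=6 t=3 v=9: → [2,4); WM=2
i=7 t=2 v=8: → [2,4); WM=3
i=8 t=6 v=8: → [6,8); WM=3
i=9 t=12 v=7: → [12,14); WM=12; [2,4) fires=4 [6,8) fires=1
i=10 t=15 v=2: → [14,16); WM=12
i=11 t=14 v=8: → [14,16); WM=15; [12,14) fires=1
i=12 t=15 v=6: → [14,16); WM=15
i=13 t=18 v=5: → [18,20); WM=18; [14,16) fires=3
i=14 t=19 v=1: → [18,20); WM=18
i=15 t=13 v=3: DROP (t<18-1); WM=19
i=16 t=14 v=1: DROP (t<19-1); WM=19
i=17 t=19 v=9: → [18,20); WM=19
i=18 t=19 v=3: → [18,20); WM=19
i=19 t=15 v=4: DROP (t<19-1); WM=19

1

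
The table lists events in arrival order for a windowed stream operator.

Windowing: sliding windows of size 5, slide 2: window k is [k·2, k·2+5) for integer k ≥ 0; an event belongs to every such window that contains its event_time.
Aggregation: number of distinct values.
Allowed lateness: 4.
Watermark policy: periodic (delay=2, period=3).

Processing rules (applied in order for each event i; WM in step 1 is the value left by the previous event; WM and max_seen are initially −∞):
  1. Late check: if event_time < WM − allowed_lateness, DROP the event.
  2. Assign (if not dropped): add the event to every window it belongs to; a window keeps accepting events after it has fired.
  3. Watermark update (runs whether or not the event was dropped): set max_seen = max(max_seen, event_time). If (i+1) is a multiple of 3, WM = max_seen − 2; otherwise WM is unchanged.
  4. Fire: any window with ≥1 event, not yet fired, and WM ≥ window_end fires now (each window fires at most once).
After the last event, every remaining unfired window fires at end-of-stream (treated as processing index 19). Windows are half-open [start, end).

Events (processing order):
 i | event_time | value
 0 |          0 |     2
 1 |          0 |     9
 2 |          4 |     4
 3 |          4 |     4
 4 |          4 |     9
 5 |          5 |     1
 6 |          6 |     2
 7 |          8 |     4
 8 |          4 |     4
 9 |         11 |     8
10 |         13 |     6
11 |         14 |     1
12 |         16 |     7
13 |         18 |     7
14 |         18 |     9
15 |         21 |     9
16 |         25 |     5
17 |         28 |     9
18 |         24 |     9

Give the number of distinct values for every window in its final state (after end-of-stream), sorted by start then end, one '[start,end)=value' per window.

i=0 t=0 v=2: → [0,5); WM=−∞
i=1 t=0 v=9: → [0,5); WM=−∞
i=2 t=4 v=4: → [4,9),[2,7),[0,5); WM=2
i=3 t=4 v=4: → [4,9),[2,7),[0,5); WM=2
i=4 t=4 v=9: → [4,9),[2,7),[0,5); WM=2
i=5 t=5 v=1: → [4,9),[2,7); WM=3
i=6 t=6 v=2: → [6,11),[4,9),[2,7); WM=3
i=7 t=8 v=4: → [8,13),[6,11),[4,9); WM=3
i=8 t=4 v=4: → [4,9),[2,7),[0,5); WM=6; [0,5) fires=3
i=9 t=11 v=8: → [10,15),[8,13); WM=6
i=10 t=13 v=6: → [12,17),[10,15); WM=6
i=11 t=14 v=1: → [14,19),[12,17),[10,15); WM=12; [2,7) fires=4 [4,9) fires=4 [6,11) fires=2
i=12 t=16 v=7: → [16,21),[14,19),[12,17); WM=12
i=13 t=18 v=7: → [18,23),[16,21),[14,19); WM=12
i=14 t=18 v=9: → [18,23),[16,21),[14,19); WM=16; [8,13) fires=2 [10,15) fires=3
i=15 t=21 v=9: → [20,25),[18,23); WM=16
i=16 t=25 v=5: → [24,29),[22,27); WM=16
i=17 t=28 v=9: → [28,33),[26,31),[24,29); WM=26; [12,17) fires=3 [14,19) fires=3 [16,21) fires=2 [18,23) fires=2 [20,25) fires=1
i=18 t=24 v=9: → [24,29),[22,27),[20,25); WM=26

[0,5)=3 [2,7)=4 [4,9)=4 [6,11)=2 [8,13)=2 [10,15)=3 [12,17)=3 [14,19)=3 [16,21)=2 [18,23)=2 [20,25)=1 [22,27)=2 [24,29)=2 [26,31)=1 [28,33)=1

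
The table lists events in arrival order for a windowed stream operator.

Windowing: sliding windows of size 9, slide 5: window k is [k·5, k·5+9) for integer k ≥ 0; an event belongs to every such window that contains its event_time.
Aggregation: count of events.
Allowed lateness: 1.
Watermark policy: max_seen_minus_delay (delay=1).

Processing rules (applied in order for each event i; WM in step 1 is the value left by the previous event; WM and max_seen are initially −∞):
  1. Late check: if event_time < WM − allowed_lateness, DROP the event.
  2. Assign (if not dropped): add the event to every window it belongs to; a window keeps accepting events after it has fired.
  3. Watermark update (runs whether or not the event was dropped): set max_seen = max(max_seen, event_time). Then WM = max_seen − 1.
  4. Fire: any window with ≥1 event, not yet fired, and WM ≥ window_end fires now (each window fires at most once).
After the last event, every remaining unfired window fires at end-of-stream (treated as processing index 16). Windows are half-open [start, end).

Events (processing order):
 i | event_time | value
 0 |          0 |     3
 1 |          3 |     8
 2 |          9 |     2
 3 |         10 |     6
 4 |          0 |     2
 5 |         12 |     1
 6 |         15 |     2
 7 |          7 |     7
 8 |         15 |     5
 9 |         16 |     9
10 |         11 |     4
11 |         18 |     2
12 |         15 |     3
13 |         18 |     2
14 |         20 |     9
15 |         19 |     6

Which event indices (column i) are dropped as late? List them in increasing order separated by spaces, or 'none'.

4 7 10 12

i=0 t=0 v=3: → [0,9); WM=-1
i=1 t=3 v=8: → [0,9); WM=2
i=2 t=9 v=2: → [5,14); WM=8
i=3 t=10 v=6: → [10,19),[5,14); WM=9; [0,9) fires=2
i=4 t=0 v=2: DROP (t<9-1); WM=9
i=5 t=12 v=1: → [10,19),[5,14); WM=11
i=6 t=15 v=2: → [15,24),[10,19); WM=14; [5,14) fires=3
i=7 t=7 v=7: DROP (t<14-1); WM=14
i=8 t=15 v=5: → [15,24),[10,19); WM=14
i=9 t=16 v=9: → [15,24),[10,19); WM=15
i=10 t=11 v=4: DROP (t<15-1); WM=15
i=11 t=18 v=2: → [15,24),[10,19); WM=17
i=12 t=15 v=3: DROP (t<17-1); WM=17
i=13 t=18 v=2: → [15,24),[10,19); WM=17
i=14 t=20 v=9: → [20,29),[15,24); WM=19; [10,19) fires=7
i=15 t=19 v=6: → [15,24); WM=19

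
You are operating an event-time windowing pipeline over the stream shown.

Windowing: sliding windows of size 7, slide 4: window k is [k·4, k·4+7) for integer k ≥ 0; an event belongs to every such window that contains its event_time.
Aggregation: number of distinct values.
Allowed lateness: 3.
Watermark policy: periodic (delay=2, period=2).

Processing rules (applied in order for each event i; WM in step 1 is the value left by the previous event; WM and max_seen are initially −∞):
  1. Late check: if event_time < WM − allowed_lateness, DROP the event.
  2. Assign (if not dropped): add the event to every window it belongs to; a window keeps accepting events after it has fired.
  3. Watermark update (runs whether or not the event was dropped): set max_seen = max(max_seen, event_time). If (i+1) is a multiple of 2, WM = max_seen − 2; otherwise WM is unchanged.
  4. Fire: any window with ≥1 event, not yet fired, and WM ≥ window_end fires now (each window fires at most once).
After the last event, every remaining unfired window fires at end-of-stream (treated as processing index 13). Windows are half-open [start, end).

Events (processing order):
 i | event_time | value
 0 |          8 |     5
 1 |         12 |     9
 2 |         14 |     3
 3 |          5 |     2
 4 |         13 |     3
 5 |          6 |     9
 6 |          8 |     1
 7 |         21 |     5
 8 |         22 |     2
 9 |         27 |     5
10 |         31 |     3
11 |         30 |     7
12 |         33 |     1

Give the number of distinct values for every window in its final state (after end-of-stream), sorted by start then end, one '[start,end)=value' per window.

[4,11)=1 [8,15)=3 [12,19)=2 [16,23)=2 [20,27)=2 [24,31)=2 [28,35)=3 [32,39)=1

i=0 t=8 v=5: → [8,15),[4,11); WM=−∞
i=1 t=12 v=9: → [12,19),[8,15); WM=10
i=2 t=14 v=3: → [12,19),[8,15); WM=10
i=3 t=5 v=2: DROP (t<10-3); WM=12; [4,11) fires=1
i=4 t=13 v=3: → [12,19),[8,15); WM=12
i=5 t=6 v=9: DROP (t<12-3); WM=12
i=6 t=8 v=1: DROP (t<12-3); WM=12
i=7 t=21 v=5: → [20,27),[16,23); WM=19; [8,15) fires=3 [12,19) fires=2
i=8 t=22 v=2: → [20,27),[16,23); WM=19
i=9 t=27 v=5: → [24,31); WM=25; [16,23) fires=2
i=10 t=31 v=3: → [28,35); WM=25
i=11 t=30 v=7: → [28,35),[24,31); WM=29; [20,27) fires=2
i=12 t=33 v=1: → [32,39),[28,35); WM=29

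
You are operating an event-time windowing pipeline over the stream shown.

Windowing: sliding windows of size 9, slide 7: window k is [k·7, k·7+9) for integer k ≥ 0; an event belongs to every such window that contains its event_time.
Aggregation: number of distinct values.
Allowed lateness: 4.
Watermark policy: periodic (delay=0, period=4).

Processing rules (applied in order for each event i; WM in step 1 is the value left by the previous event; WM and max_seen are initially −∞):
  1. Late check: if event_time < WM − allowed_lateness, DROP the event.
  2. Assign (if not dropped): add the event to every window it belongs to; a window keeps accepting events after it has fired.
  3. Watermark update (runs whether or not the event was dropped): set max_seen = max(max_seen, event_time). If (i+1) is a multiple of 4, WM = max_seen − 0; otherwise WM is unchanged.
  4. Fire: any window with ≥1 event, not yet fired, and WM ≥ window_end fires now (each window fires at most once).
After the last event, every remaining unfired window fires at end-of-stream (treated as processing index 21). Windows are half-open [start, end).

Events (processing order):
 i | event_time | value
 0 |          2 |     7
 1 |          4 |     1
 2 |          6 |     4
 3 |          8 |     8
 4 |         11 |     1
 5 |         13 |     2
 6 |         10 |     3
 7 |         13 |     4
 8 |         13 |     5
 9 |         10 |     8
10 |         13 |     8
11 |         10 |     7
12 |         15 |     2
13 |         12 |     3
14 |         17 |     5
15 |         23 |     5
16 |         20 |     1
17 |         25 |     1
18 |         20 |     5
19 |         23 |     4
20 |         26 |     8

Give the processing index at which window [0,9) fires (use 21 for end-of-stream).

i=0 t=2 v=7: → [0,9); WM=−∞
i=1 t=4 v=1: → [0,9); WM=−∞
i=2 t=6 v=4: → [0,9); WM=−∞
i=3 t=8 v=8: → [7,16),[0,9); WM=8
i=4 t=11 v=1: → [7,16); WM=8
i=5 t=13 v=2: → [7,16); WM=8
i=6 t=10 v=3: → [7,16); WM=8
i=7 t=13 v=4: → [7,16); WM=13; [0,9) fires=4
i=8 t=13 v=5: → [7,16); WM=13
i=9 t=10 v=8: → [7,16); WM=13
i=10 t=13 v=8: → [7,16); WM=13
i=11 t=10 v=7: → [7,16); WM=13
i=12 t=15 v=2: → [14,23),[7,16); WM=13
i=13 t=12 v=3: → [7,16); WM=13
i=14 t=17 v=5: → [14,23); WM=13
i=15 t=23 v=5: → [21,30); WM=23; [7,16) fires=7 [14,23) fires=2
i=16 t=20 v=1: → [14,23); WM=23
i=17 t=25 v=1: → [21,30); WM=23
i=18 t=20 v=5: → [14,23); WM=23
i=19 t=23 v=4: → [21,30); WM=25
i=20 t=26 v=8: → [21,30); WM=25

7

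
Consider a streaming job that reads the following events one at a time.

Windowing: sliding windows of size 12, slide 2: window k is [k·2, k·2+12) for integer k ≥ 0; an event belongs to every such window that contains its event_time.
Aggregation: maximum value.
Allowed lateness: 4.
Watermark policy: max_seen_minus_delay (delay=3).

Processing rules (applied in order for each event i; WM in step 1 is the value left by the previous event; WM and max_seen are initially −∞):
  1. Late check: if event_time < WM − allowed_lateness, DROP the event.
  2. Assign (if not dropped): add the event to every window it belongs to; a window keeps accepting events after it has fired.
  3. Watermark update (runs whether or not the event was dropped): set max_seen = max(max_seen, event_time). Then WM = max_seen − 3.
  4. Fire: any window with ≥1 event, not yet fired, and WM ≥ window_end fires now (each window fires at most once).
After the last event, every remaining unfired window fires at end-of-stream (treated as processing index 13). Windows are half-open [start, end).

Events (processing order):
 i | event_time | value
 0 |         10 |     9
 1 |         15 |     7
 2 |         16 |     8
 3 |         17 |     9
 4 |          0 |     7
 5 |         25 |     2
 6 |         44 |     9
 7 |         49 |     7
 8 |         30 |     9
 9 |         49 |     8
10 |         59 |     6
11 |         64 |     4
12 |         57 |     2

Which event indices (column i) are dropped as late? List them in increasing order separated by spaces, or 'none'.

i=0 t=10 v=9: → [10,22),[8,20),[6,18),[4,16),[2,14),[0,12); WM=7
i=1 t=15 v=7: → [14,26),[12,24),[10,22),[8,20),[6,18),[4,16); WM=12; [0,12) fires=9
i=2 t=16 v=8: → [16,28),[14,26),[12,24),[10,22),[8,20),[6,18); WM=13
i=3 t=17 v=9: → [16,28),[14,26),[12,24),[10,22),[8,20),[6,18); WM=14; [2,14) fires=9
i=4 t=0 v=7: DROP (t<14-4); WM=14
i=5 t=25 v=2: → [24,36),[22,34),[20,32),[18,30),[16,28),[14,26); WM=22; [4,16) fires=9 [6,18) fires=9 [8,20) fires=9 [10,22) fires=9
i=6 t=44 v=9: → [44,56),[42,54),[40,52),[38,50),[36,48),[34,46); WM=41; [12,24) fires=9 [14,26) fires=9 [16,28) fires=9 [18,30) fires=2 [20,32) fires=2 [22,34) fires=2 [24,36) fires=2
i=7 t=49 v=7: → [48,60),[46,58),[44,56),[42,54),[40,52),[38,50); WM=46; [34,46) fires=9
i=8 t=30 v=9: DROP (t<46-4); WM=46
i=9 t=49 v=8: → [48,60),[46,58),[44,56),[42,54),[40,52),[38,50); WM=46
i=10 t=59 v=6: → [58,70),[56,68),[54,66),[52,64),[50,62),[48,60); WM=56; [36,48) fires=9 [38,50) fires=9 [40,52) fires=9 [42,54) fires=9 [44,56) fires=9
i=11 t=64 v=4: → [64,76),[62,74),[60,72),[58,70),[56,68),[54,66); WM=61; [46,58) fires=8 [48,60) fires=8
i=12 t=57 v=2: → [56,68),[54,66),[52,64),[50,62),[48,60),[46,58); WM=61

4 8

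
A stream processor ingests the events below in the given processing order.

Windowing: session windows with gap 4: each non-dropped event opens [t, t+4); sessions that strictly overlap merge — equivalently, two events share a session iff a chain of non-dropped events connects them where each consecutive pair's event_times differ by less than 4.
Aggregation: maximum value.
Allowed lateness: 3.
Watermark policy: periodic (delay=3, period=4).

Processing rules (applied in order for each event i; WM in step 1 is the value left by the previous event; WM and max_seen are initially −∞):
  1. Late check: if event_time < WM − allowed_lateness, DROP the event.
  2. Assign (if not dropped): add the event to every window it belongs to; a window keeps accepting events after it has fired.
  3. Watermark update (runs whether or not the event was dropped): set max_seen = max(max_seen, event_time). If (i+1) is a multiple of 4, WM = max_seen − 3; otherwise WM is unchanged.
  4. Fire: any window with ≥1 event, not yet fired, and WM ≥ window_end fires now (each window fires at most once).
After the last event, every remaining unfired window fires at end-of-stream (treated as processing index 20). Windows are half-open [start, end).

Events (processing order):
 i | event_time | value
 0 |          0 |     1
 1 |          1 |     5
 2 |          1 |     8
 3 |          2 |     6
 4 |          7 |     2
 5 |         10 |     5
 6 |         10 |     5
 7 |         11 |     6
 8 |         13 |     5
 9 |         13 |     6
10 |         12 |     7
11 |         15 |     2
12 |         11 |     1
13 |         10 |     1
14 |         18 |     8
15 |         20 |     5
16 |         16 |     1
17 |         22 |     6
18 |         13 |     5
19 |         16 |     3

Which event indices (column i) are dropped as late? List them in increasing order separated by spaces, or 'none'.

i=0 t=0 v=1: → [0,4); WM=−∞
i=1 t=1 v=5: → [0,5); WM=−∞
i=2 t=1 v=8: → [0,5); WM=−∞
i=3 t=2 v=6: → [0,6); WM=-1
i=4 t=7 v=2: → [7,11); WM=-1
i=5 t=10 v=5: → [7,14); WM=-1
i=6 t=10 v=5: → [7,14); WM=-1
i=7 t=11 v=6: → [7,15); WM=8
i=8 t=13 v=5: → [7,17); WM=8
i=9 t=13 v=6: → [7,17); WM=8
i=10 t=12 v=7: → [7,17); WM=8
i=11 t=15 v=2: → [7,19); WM=12
i=12 t=11 v=1: → [7,19); WM=12
i=13 t=10 v=1: → [7,19); WM=12
i=14 t=18 v=8: → [7,22); WM=12
i=15 t=20 v=5: → [7,24); WM=17
i=16 t=16 v=1: → [7,24); WM=17
i=17 t=22 v=6: → [7,26); WM=17
i=18 t=13 v=5: DROP (t<17-3); WM=17
i=19 t=16 v=3: → [7,26); WM=19

18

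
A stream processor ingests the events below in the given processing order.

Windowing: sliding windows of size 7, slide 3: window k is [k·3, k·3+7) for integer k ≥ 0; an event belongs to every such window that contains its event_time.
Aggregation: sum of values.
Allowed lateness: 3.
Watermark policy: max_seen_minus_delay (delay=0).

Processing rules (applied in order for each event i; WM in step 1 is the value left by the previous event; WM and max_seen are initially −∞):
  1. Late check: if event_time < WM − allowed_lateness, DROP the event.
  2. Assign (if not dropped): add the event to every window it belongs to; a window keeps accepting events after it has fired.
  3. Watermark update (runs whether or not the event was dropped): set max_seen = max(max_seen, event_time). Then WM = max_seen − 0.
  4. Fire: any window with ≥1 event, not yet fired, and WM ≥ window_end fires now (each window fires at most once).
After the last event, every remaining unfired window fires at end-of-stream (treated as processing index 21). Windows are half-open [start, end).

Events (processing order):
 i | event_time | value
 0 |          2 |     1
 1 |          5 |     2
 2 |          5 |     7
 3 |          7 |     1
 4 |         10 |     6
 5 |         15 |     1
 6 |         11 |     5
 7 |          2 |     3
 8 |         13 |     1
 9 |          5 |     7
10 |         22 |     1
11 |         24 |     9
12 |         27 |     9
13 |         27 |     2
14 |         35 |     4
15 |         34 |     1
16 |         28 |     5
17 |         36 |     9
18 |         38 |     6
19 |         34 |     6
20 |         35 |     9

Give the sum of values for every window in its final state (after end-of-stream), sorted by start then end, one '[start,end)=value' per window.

i=0 t=2 v=1: → [0,7); WM=2
i=1 t=5 v=2: → [3,10),[0,7); WM=5
i=2 t=5 v=7: → [3,10),[0,7); WM=5
i=3 t=7 v=1: → [6,13),[3,10); WM=7; [0,7) fires=10
i=4 t=10 v=6: → [9,16),[6,13); WM=10; [3,10) fires=10
i=5 t=15 v=1: → [15,22),[12,19),[9,16); WM=15; [6,13) fires=7
i=6 t=11 v=5: DROP (t<15-3); WM=15
i=7 t=2 v=3: DROP (t<15-3); WM=15
i=8 t=13 v=1: → [12,19),[9,16); WM=15
i=9 t=5 v=7: DROP (t<15-3); WM=15
i=10 t=22 v=1: → [21,28),[18,25); WM=22; [9,16) fires=8 [12,19) fires=2 [15,22) fires=1
i=11 t=24 v=9: → [24,31),[21,28),[18,25); WM=24
i=12 t=27 v=9: → [27,34),[24,31),[21,28); WM=27; [18,25) fires=10
i=13 t=27 v=2: → [27,34),[24,31),[21,28); WM=27
i=14 t=35 v=4: → [33,40),[30,37); WM=35; [21,28) fires=21 [24,31) fires=20 [27,34) fires=11
i=15 t=34 v=1: → [33,40),[30,37); WM=35
i=16 t=28 v=5: DROP (t<35-3); WM=35
i=17 t=36 v=9: → [36,43),[33,40),[30,37); WM=36
i=18 t=38 v=6: → [36,43),[33,40); WM=38; [30,37) fires=14
i=19 t=34 v=6: DROP (t<38-3); WM=38
i=20 t=35 v=9: → [33,40),[30,37); WM=38

[0,7)=10 [3,10)=10 [6,13)=7 [9,16)=8 [12,19)=2 [15,22)=1 [18,25)=10 [21,28)=21 [24,31)=20 [27,34)=11 [30,37)=23 [33,40)=29 [36,43)=15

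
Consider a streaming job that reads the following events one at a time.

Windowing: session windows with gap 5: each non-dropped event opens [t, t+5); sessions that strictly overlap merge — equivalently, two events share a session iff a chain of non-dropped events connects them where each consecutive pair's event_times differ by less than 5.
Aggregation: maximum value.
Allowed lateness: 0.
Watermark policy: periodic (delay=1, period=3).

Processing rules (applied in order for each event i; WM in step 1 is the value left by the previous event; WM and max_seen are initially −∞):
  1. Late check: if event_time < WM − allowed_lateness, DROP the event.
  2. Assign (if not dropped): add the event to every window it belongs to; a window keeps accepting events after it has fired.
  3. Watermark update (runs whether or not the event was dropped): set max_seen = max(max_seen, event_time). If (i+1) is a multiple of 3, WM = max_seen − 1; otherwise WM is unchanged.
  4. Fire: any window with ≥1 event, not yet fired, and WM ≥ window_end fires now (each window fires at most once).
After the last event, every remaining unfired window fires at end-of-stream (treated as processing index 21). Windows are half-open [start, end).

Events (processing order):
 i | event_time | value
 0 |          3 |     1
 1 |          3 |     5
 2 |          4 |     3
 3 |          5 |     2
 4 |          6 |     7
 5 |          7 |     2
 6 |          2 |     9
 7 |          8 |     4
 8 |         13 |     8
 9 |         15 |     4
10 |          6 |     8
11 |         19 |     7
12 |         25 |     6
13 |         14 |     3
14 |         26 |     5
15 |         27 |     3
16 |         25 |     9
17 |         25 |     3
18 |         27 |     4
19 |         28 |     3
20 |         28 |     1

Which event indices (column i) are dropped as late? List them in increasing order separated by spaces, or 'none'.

i=0 t=3 v=1: → [3,8); WM=−∞
i=1 t=3 v=5: → [3,8); WM=−∞
i=2 t=4 v=3: → [3,9); WM=3
i=3 t=5 v=2: → [3,10); WM=3
i=4 t=6 v=7: → [3,11); WM=3
i=5 t=7 v=2: → [3,12); WM=6
i=6 t=2 v=9: DROP (t<6-0); WM=6
i=7 t=8 v=4: → [3,13); WM=6
i=8 t=13 v=8: → [13,18); WM=12
i=9 t=15 v=4: → [13,20); WM=12
i=10 t=6 v=8: DROP (t<12-0); WM=12
i=11 t=19 v=7: → [13,24); WM=18
i=12 t=25 v=6: → [25,30); WM=18
i=13 t=14 v=3: DROP (t<18-0); WM=18
i=14 t=26 v=5: → [25,31); WM=25
i=15 t=27 v=3: → [25,32); WM=25
i=16 t=25 v=9: → [25,32); WM=25
i=17 t=25 v=3: → [25,32); WM=26
i=18 t=27 v=4: → [25,32); WM=26
i=19 t=28 v=3: → [25,33); WM=26
i=20 t=28 v=1: → [25,33); WM=27

6 10 13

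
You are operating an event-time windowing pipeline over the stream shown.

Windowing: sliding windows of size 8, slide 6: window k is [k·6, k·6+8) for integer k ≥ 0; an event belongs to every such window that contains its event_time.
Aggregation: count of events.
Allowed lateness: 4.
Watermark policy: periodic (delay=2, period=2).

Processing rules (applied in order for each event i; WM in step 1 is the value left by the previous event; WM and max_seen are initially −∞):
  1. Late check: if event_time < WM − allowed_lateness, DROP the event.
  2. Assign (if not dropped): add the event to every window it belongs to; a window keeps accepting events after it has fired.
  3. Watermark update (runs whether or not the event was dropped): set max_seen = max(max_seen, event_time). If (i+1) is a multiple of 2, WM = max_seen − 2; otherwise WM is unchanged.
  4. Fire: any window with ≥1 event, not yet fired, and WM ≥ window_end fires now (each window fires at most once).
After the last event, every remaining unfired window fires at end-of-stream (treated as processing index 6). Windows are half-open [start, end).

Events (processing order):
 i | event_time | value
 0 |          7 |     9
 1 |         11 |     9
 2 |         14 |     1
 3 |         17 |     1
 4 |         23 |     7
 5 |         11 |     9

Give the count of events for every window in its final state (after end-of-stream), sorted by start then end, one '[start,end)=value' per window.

[0,8)=1 [6,14)=3 [12,20)=2 [18,26)=1

i=0 t=7 v=9: → [6,14),[0,8); WM=−∞
i=1 t=11 v=9: → [6,14); WM=9; [0,8) fires=1
i=2 t=14 v=1: → [12,20); WM=9
i=3 t=17 v=1: → [12,20); WM=15; [6,14) fires=2
i=4 t=23 v=7: → [18,26); WM=15
i=5 t=11 v=9: → [6,14); WM=21; [12,20) fires=2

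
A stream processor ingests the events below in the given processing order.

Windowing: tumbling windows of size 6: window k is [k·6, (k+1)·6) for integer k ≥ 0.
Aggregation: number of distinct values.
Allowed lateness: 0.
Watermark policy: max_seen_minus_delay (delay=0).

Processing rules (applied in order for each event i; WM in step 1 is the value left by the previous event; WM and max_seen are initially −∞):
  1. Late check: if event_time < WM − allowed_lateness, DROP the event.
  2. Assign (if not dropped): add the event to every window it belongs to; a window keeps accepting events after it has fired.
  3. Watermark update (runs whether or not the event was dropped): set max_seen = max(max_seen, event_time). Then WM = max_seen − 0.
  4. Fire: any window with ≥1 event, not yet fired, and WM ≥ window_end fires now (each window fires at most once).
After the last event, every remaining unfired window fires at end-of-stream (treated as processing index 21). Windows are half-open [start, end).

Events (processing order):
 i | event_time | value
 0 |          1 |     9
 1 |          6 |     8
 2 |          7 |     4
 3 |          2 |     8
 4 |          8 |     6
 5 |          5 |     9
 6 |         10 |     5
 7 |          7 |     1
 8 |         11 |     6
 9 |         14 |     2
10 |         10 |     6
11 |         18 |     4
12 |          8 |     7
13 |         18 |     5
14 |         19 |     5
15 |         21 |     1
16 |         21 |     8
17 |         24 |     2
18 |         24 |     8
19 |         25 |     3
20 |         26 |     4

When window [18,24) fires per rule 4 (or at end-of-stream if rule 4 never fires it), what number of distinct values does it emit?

4

i=0 t=1 v=9: → [0,6); WM=1
i=1 t=6 v=8: → [6,12); WM=6; [0,6) fires=1
i=2 t=7 v=4: → [6,12); WM=7
i=3 t=2 v=8: DROP (t<7-0); WM=7
i=4 t=8 v=6: → [6,12); WM=8
i=5 t=5 v=9: DROP (t<8-0); WM=8
i=6 t=10 v=5: → [6,12); WM=10
i=7 t=7 v=1: DROP (t<10-0); WM=10
i=8 t=11 v=6: → [6,12); WM=11
i=9 t=14 v=2: → [12,18); WM=14; [6,12) fires=4
i=10 t=10 v=6: DROP (t<14-0); WM=14
i=11 t=18 v=4: → [18,24); WM=18; [12,18) fires=1
i=12 t=8 v=7: DROP (t<18-0); WM=18
i=13 t=18 v=5: → [18,24); WM=18
i=14 t=19 v=5: → [18,24); WM=19
i=15 t=21 v=1: → [18,24); WM=21
i=16 t=21 v=8: → [18,24); WM=21
i=17 t=24 v=2: → [24,30); WM=24; [18,24) fires=4
i=18 t=24 v=8: → [24,30); WM=24
i=19 t=25 v=3: → [24,30); WM=25
i=20 t=26 v=4: → [24,30); WM=26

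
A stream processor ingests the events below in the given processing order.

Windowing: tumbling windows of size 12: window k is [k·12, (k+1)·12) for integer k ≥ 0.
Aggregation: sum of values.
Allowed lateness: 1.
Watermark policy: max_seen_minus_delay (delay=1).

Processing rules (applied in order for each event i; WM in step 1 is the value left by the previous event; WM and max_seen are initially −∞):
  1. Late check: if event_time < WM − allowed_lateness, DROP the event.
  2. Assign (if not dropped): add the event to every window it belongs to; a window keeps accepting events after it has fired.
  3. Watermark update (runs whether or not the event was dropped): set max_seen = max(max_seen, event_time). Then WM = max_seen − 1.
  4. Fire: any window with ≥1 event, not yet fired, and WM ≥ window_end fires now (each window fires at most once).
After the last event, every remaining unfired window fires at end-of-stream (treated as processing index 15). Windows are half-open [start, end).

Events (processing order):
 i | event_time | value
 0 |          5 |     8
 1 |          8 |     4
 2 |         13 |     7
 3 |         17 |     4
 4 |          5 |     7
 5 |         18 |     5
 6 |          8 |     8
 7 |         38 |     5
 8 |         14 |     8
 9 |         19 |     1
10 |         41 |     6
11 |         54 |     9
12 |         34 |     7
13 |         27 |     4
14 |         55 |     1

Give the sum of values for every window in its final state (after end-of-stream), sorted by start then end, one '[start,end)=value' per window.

i=0 t=5 v=8: → [0,12); WM=4
i=1 t=8 v=4: → [0,12); WM=7
i=2 t=13 v=7: → [12,24); WM=12; [0,12) fires=12
i=3 t=17 v=4: → [12,24); WM=16
i=4 t=5 v=7: DROP (t<16-1); WM=16
i=5 t=18 v=5: → [12,24); WM=17
i=6 t=8 v=8: DROP (t<17-1); WM=17
i=7 t=38 v=5: → [36,48); WM=37; [12,24) fires=16
i=8 t=14 v=8: DROP (t<37-1); WM=37
i=9 t=19 v=1: DROP (t<37-1); WM=37
i=10 t=41 v=6: → [36,48); WM=40
i=11 t=54 v=9: → [48,60); WM=53; [36,48) fires=11
i=12 t=34 v=7: DROP (t<53-1); WM=53
i=13 t=27 v=4: DROP (t<53-1); WM=53
i=14 t=55 v=1: → [48,60); WM=54

[0,12)=12 [12,24)=16 [36,48)=11 [48,60)=10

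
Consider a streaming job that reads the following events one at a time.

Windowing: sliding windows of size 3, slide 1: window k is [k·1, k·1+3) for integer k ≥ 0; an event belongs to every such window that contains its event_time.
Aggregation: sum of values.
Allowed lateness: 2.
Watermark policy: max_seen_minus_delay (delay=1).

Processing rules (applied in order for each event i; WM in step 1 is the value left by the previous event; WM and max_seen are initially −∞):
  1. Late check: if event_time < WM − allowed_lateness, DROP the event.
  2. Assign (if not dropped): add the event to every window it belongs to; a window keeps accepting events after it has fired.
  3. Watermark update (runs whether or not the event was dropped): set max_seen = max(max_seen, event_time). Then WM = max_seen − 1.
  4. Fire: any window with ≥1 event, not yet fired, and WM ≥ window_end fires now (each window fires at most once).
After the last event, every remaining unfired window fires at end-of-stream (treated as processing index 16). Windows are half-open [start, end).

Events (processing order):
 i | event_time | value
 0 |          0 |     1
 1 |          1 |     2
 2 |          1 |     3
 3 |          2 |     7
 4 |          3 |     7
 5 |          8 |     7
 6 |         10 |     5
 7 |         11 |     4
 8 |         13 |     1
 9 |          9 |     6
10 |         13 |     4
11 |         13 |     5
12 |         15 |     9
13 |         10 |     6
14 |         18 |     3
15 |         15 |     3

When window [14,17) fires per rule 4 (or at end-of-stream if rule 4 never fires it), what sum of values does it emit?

9

i=0 t=0 v=1: → [0,3); WM=-1
i=1 t=1 v=2: → [1,4),[0,3); WM=0
i=2 t=1 v=3: → [1,4),[0,3); WM=0
i=3 t=2 v=7: → [2,5),[1,4),[0,3); WM=1
i=4 t=3 v=7: → [3,6),[2,5),[1,4); WM=2
i=5 t=8 v=7: → [8,11),[7,10),[6,9); WM=7; [0,3) fires=13 [1,4) fires=19 [2,5) fires=14 [3,6) fires=7
i=6 t=10 v=5: → [10,13),[9,12),[8,11); WM=9; [6,9) fires=7
i=7 t=11 v=4: → [11,14),[10,13),[9,12); WM=10; [7,10) fires=7
i=8 t=13 v=1: → [13,16),[12,15),[11,14); WM=12; [8,11) fires=12 [9,12) fires=9
i=9 t=9 v=6: DROP (t<12-2); WM=12
i=10 t=13 v=4: → [13,16),[12,15),[11,14); WM=12
i=11 t=13 v=5: → [13,16),[12,15),[11,14); WM=12
i=12 t=15 v=9: → [15,18),[14,17),[13,16); WM=14; [10,13) fires=9 [11,14) fires=14
i=13 t=10 v=6: DROP (t<14-2); WM=14
i=14 t=18 v=3: → [18,21),[17,20),[16,19); WM=17; [12,15) fires=10 [13,16) fires=19 [14,17) fires=9
i=15 t=15 v=3: → [15,18),[14,17),[13,16); WM=17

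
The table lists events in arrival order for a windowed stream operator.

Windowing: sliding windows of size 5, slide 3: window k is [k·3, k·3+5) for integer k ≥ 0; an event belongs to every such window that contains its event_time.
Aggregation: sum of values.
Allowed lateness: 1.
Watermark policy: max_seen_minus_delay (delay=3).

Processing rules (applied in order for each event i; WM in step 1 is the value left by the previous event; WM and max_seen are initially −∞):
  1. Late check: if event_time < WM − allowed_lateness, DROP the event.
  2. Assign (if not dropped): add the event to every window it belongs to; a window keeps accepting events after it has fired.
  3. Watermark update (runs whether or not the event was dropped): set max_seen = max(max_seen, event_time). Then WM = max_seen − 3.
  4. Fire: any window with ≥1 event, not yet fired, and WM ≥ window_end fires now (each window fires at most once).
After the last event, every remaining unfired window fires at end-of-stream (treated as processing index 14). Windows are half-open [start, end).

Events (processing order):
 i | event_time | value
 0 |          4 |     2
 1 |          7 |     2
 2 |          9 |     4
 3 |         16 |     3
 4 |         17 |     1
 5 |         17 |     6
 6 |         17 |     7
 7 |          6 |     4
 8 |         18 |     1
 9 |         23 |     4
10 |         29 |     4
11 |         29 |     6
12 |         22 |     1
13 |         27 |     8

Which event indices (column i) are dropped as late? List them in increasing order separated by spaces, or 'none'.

i=0 t=4 v=2: → [3,8),[0,5); WM=1
i=1 t=7 v=2: → [6,11),[3,8); WM=4
i=2 t=9 v=4: → [9,14),[6,11); WM=6; [0,5) fires=2
i=3 t=16 v=3: → [15,20),[12,17); WM=13; [3,8) fires=4 [6,11) fires=6
i=4 t=17 v=1: → [15,20); WM=14; [9,14) fires=4
i=5 t=17 v=6: → [15,20); WM=14
i=6 t=17 v=7: → [15,20); WM=14
i=7 t=6 v=4: DROP (t<14-1); WM=14
i=8 t=18 v=1: → [18,23),[15,20); WM=15
i=9 t=23 v=4: → [21,26); WM=20; [12,17) fires=3 [15,20) fires=18
i=10 t=29 v=4: → [27,32); WM=26; [18,23) fires=1 [21,26) fires=4
i=11 t=29 v=6: → [27,32); WM=26
i=12 t=22 v=1: DROP (t<26-1); WM=26
i=13 t=27 v=8: → [27,32),[24,29); WM=26

7 12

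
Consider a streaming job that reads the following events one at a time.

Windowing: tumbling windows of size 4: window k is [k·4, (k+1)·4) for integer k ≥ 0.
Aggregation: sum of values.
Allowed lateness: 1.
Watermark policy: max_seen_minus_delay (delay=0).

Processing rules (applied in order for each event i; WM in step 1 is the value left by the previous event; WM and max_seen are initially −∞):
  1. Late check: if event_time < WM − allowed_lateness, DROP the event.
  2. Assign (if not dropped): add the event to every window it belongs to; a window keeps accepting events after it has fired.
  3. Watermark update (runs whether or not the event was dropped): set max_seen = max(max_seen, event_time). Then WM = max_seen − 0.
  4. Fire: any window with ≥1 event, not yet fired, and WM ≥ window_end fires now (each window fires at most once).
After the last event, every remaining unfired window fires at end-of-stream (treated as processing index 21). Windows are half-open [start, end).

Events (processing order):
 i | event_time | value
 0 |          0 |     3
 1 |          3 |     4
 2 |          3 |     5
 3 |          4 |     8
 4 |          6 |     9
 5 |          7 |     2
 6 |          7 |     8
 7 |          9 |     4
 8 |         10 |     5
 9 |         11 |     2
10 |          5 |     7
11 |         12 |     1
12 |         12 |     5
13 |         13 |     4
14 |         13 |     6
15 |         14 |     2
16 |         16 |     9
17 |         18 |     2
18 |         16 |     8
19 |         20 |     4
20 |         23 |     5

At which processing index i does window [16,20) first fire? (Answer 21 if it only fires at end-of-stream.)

i=0 t=0 v=3: → [0,4); WM=0
i=1 t=3 v=4: → [0,4); WM=3
i=2 t=3 v=5: → [0,4); WM=3
i=3 t=4 v=8: → [4,8); WM=4; [0,4) fires=12
i=4 t=6 v=9: → [4,8); WM=6
i=5 t=7 v=2: → [4,8); WM=7
i=6 t=7 v=8: → [4,8); WM=7
i=7 t=9 v=4: → [8,12); WM=9; [4,8) fires=27
i=8 t=10 v=5: → [8,12); WM=10
i=9 t=11 v=2: → [8,12); WM=11
i=10 t=5 v=7: DROP (t<11-1); WM=11
i=11 t=12 v=1: → [12,16); WM=12; [8,12) fires=11
i=12 t=12 v=5: → [12,16); WM=12
i=13 t=13 v=4: → [12,16); WM=13
i=14 t=13 v=6: → [12,16); WM=13
i=15 t=14 v=2: → [12,16); WM=14
i=16 t=16 v=9: → [16,20); WM=16; [12,16) fires=18
i=17 t=18 v=2: → [16,20); WM=18
i=18 t=16 v=8: DROP (t<18-1); WM=18
i=19 t=20 v=4: → [20,24); WM=20; [16,20) fires=11
i=20 t=23 v=5: → [20,24); WM=23

19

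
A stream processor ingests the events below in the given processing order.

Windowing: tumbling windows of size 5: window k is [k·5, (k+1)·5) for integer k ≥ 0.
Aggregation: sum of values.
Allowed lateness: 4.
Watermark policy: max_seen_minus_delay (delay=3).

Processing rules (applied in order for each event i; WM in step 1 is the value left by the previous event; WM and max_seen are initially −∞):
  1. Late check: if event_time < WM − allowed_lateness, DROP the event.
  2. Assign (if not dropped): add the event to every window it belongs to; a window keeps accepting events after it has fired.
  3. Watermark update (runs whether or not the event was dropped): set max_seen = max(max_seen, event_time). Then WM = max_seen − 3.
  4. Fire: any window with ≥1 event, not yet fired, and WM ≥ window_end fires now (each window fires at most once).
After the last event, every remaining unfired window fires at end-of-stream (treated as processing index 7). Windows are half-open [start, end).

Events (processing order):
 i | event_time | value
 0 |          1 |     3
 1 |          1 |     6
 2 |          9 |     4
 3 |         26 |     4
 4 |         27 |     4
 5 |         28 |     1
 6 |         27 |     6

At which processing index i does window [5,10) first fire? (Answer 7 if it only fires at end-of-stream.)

3

i=0 t=1 v=3: → [0,5); WM=-2
i=1 t=1 v=6: → [0,5); WM=-2
i=2 t=9 v=4: → [5,10); WM=6; [0,5) fires=9
i=3 t=26 v=4: → [25,30); WM=23; [5,10) fires=4
i=4 t=27 v=4: → [25,30); WM=24
i=5 t=28 v=1: → [25,30); WM=25
i=6 t=27 v=6: → [25,30); WM=25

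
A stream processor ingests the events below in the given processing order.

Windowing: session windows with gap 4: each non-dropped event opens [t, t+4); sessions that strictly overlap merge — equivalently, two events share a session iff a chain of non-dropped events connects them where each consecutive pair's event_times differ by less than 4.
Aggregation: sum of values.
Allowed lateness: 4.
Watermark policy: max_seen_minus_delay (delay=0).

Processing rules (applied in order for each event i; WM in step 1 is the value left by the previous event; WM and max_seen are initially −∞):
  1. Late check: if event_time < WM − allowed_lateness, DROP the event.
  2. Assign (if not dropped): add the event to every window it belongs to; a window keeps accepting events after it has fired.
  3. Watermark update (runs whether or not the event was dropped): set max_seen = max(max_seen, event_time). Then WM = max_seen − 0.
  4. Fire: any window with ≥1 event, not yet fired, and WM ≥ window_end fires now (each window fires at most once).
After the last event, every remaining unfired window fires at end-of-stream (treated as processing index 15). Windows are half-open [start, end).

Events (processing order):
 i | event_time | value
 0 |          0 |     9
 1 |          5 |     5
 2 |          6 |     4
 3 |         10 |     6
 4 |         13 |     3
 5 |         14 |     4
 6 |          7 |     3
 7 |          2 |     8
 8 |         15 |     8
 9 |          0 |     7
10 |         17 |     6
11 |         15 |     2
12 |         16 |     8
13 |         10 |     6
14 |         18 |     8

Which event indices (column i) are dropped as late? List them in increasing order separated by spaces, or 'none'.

i=0 t=0 v=9: → [0,4); WM=0
i=1 t=5 v=5: → [5,9); WM=5
i=2 t=6 v=4: → [5,10); WM=6
i=3 t=10 v=6: → [10,14); WM=10
i=4 t=13 v=3: → [10,17); WM=13
i=5 t=14 v=4: → [10,18); WM=14
i=6 t=7 v=3: DROP (t<14-4); WM=14
i=7 t=2 v=8: DROP (t<14-4); WM=14
i=8 t=15 v=8: → [10,19); WM=15
i=9 t=0 v=7: DROP (t<15-4); WM=15
i=10 t=17 v=6: → [10,21); WM=17
i=11 t=15 v=2: → [10,21); WM=17
i=12 t=16 v=8: → [10,21); WM=17
i=13 t=10 v=6: DROP (t<17-4); WM=17
i=14 t=18 v=8: → [10,22); WM=18

6 7 9 13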